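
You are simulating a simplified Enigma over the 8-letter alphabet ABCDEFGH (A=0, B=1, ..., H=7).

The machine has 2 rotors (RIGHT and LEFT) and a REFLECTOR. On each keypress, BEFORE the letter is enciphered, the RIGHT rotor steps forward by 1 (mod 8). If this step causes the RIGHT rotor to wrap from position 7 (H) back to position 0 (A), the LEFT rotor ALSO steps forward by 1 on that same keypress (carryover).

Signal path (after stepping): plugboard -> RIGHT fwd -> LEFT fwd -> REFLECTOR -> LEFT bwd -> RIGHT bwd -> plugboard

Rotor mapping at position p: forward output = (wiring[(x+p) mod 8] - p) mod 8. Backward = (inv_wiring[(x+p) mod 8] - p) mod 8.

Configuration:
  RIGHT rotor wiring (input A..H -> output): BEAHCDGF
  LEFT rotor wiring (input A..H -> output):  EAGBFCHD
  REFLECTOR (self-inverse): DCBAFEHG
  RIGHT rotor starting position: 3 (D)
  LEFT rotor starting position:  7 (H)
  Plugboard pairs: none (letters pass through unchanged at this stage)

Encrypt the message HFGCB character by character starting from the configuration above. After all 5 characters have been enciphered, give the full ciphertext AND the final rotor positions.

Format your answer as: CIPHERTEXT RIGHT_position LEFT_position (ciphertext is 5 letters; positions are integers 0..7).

Char 1 ('H'): step: R->4, L=7; H->plug->H->R->D->L->H->refl->G->L'->F->R'->E->plug->E
Char 2 ('F'): step: R->5, L=7; F->plug->F->R->D->L->H->refl->G->L'->F->R'->H->plug->H
Char 3 ('G'): step: R->6, L=7; G->plug->G->R->E->L->C->refl->B->L'->C->R'->E->plug->E
Char 4 ('C'): step: R->7, L=7; C->plug->C->R->F->L->G->refl->H->L'->D->R'->F->plug->F
Char 5 ('B'): step: R->0, L->0 (L advanced); B->plug->B->R->E->L->F->refl->E->L'->A->R'->C->plug->C
Final: ciphertext=EHEFC, RIGHT=0, LEFT=0

Answer: EHEFC 0 0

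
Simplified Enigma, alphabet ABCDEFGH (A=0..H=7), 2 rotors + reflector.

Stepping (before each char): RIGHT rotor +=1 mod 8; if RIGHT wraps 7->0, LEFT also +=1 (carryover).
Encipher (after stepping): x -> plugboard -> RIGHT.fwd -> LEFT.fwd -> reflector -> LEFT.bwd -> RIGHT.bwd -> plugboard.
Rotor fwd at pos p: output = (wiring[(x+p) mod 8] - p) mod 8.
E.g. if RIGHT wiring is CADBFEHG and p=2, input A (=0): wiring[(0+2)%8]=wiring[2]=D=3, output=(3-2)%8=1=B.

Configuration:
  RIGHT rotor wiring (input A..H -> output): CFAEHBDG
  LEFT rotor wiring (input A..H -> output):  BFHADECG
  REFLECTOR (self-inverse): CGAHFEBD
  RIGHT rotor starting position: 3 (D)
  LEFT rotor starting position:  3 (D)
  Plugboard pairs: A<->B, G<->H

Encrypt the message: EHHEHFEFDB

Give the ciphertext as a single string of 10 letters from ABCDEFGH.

Answer: FEFHFHGAAH

Derivation:
Char 1 ('E'): step: R->4, L=3; E->plug->E->R->G->L->C->refl->A->L'->B->R'->F->plug->F
Char 2 ('H'): step: R->5, L=3; H->plug->G->R->H->L->E->refl->F->L'->A->R'->E->plug->E
Char 3 ('H'): step: R->6, L=3; H->plug->G->R->B->L->A->refl->C->L'->G->R'->F->plug->F
Char 4 ('E'): step: R->7, L=3; E->plug->E->R->F->L->G->refl->B->L'->C->R'->G->plug->H
Char 5 ('H'): step: R->0, L->4 (L advanced); H->plug->G->R->D->L->C->refl->A->L'->B->R'->F->plug->F
Char 6 ('F'): step: R->1, L=4; F->plug->F->R->C->L->G->refl->B->L'->F->R'->G->plug->H
Char 7 ('E'): step: R->2, L=4; E->plug->E->R->B->L->A->refl->C->L'->D->R'->H->plug->G
Char 8 ('F'): step: R->3, L=4; F->plug->F->R->H->L->E->refl->F->L'->E->R'->B->plug->A
Char 9 ('D'): step: R->4, L=4; D->plug->D->R->C->L->G->refl->B->L'->F->R'->B->plug->A
Char 10 ('B'): step: R->5, L=4; B->plug->A->R->E->L->F->refl->E->L'->H->R'->G->plug->H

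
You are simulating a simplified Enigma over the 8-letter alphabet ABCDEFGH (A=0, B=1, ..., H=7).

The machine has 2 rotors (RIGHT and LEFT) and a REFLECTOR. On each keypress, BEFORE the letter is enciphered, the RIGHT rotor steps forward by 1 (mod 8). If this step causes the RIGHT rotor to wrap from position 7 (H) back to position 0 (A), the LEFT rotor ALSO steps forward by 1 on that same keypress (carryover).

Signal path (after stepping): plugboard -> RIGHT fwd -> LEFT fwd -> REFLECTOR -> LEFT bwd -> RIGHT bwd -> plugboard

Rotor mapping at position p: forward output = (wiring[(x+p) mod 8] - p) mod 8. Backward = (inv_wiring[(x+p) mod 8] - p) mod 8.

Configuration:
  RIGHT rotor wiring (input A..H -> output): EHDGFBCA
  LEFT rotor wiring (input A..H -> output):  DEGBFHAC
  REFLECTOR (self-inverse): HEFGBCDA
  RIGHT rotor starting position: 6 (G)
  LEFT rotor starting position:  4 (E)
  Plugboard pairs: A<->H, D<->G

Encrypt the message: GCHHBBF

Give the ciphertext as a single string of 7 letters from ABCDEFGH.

Char 1 ('G'): step: R->7, L=4; G->plug->D->R->E->L->H->refl->A->L'->F->R'->B->plug->B
Char 2 ('C'): step: R->0, L->5 (L advanced); C->plug->C->R->D->L->G->refl->D->L'->B->R'->F->plug->F
Char 3 ('H'): step: R->1, L=5; H->plug->A->R->G->L->E->refl->B->L'->F->R'->C->plug->C
Char 4 ('H'): step: R->2, L=5; H->plug->A->R->B->L->D->refl->G->L'->D->R'->C->plug->C
Char 5 ('B'): step: R->3, L=5; B->plug->B->R->C->L->F->refl->C->L'->A->R'->H->plug->A
Char 6 ('B'): step: R->4, L=5; B->plug->B->R->F->L->B->refl->E->L'->G->R'->C->plug->C
Char 7 ('F'): step: R->5, L=5; F->plug->F->R->G->L->E->refl->B->L'->F->R'->B->plug->B

Answer: BFCCACB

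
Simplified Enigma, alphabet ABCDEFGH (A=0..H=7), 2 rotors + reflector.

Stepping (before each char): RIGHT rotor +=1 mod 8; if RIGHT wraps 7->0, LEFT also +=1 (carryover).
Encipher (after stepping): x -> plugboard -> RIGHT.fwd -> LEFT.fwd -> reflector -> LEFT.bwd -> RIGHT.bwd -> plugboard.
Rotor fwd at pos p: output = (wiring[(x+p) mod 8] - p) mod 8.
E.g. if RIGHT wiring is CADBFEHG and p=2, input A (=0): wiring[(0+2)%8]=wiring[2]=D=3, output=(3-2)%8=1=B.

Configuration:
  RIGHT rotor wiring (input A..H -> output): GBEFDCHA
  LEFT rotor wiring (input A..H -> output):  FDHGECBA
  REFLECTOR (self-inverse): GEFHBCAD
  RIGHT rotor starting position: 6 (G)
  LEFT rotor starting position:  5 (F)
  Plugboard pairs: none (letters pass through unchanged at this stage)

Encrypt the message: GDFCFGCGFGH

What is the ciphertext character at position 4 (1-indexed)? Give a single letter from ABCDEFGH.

Char 1 ('G'): step: R->7, L=5; G->plug->G->R->D->L->A->refl->G->L'->E->R'->F->plug->F
Char 2 ('D'): step: R->0, L->6 (L advanced); D->plug->D->R->F->L->A->refl->G->L'->G->R'->A->plug->A
Char 3 ('F'): step: R->1, L=6; F->plug->F->R->G->L->G->refl->A->L'->F->R'->H->plug->H
Char 4 ('C'): step: R->2, L=6; C->plug->C->R->B->L->C->refl->F->L'->D->R'->B->plug->B

B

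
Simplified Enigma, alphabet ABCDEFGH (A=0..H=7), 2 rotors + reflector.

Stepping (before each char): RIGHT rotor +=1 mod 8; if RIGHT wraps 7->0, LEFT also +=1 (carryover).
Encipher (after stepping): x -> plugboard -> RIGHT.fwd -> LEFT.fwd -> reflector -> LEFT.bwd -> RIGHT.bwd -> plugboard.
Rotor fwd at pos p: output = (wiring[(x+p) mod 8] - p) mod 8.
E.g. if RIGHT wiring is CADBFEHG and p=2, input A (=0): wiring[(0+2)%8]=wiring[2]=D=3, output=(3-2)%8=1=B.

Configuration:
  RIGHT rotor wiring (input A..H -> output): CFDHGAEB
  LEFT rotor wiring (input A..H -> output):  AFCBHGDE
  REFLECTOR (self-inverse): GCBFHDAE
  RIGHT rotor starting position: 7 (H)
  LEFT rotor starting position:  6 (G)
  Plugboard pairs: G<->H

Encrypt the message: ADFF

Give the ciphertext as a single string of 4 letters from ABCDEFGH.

Char 1 ('A'): step: R->0, L->7 (L advanced); A->plug->A->R->C->L->G->refl->A->L'->F->R'->B->plug->B
Char 2 ('D'): step: R->1, L=7; D->plug->D->R->F->L->A->refl->G->L'->C->R'->B->plug->B
Char 3 ('F'): step: R->2, L=7; F->plug->F->R->H->L->E->refl->H->L'->G->R'->D->plug->D
Char 4 ('F'): step: R->3, L=7; F->plug->F->R->H->L->E->refl->H->L'->G->R'->E->plug->E

Answer: BBDE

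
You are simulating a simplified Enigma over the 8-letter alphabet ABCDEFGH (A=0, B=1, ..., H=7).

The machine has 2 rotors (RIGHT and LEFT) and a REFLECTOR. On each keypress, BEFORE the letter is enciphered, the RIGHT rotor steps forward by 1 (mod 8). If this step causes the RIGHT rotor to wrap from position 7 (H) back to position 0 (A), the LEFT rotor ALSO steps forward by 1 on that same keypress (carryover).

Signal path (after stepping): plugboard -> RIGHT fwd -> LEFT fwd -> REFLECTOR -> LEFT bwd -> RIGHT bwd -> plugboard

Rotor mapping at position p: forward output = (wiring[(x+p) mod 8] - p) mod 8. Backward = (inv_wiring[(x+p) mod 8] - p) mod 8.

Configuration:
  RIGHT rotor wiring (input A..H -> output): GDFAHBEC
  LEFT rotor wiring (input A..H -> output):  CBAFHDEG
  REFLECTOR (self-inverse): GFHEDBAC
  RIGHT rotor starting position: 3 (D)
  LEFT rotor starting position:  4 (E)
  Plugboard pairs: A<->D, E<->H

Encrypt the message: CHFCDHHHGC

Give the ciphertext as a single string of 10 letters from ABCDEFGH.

Char 1 ('C'): step: R->4, L=4; C->plug->C->R->A->L->D->refl->E->L'->G->R'->D->plug->A
Char 2 ('H'): step: R->5, L=4; H->plug->E->R->G->L->E->refl->D->L'->A->R'->F->plug->F
Char 3 ('F'): step: R->6, L=4; F->plug->F->R->C->L->A->refl->G->L'->E->R'->B->plug->B
Char 4 ('C'): step: R->7, L=4; C->plug->C->R->E->L->G->refl->A->L'->C->R'->G->plug->G
Char 5 ('D'): step: R->0, L->5 (L advanced); D->plug->A->R->G->L->A->refl->G->L'->A->R'->D->plug->A
Char 6 ('H'): step: R->1, L=5; H->plug->E->R->A->L->G->refl->A->L'->G->R'->D->plug->A
Char 7 ('H'): step: R->2, L=5; H->plug->E->R->C->L->B->refl->F->L'->D->R'->A->plug->D
Char 8 ('H'): step: R->3, L=5; H->plug->E->R->H->L->C->refl->H->L'->B->R'->D->plug->A
Char 9 ('G'): step: R->4, L=5; G->plug->G->R->B->L->H->refl->C->L'->H->R'->F->plug->F
Char 10 ('C'): step: R->5, L=5; C->plug->C->R->F->L->D->refl->E->L'->E->R'->A->plug->D

Answer: AFBGAADAFD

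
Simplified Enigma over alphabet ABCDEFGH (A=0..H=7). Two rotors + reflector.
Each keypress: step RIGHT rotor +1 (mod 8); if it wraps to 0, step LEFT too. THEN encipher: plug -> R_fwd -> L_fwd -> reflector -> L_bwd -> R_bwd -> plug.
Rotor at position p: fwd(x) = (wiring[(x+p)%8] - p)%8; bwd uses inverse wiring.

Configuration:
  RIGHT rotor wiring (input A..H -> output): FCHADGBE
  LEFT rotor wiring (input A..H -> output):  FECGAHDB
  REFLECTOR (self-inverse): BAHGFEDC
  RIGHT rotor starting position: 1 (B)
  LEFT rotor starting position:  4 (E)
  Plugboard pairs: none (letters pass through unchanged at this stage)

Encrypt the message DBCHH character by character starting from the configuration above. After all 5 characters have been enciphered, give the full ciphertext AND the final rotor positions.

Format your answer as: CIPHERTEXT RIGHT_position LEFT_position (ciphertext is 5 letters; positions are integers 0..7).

Answer: ACHAA 6 4

Derivation:
Char 1 ('D'): step: R->2, L=4; D->plug->D->R->E->L->B->refl->A->L'->F->R'->A->plug->A
Char 2 ('B'): step: R->3, L=4; B->plug->B->R->A->L->E->refl->F->L'->D->R'->C->plug->C
Char 3 ('C'): step: R->4, L=4; C->plug->C->R->F->L->A->refl->B->L'->E->R'->H->plug->H
Char 4 ('H'): step: R->5, L=4; H->plug->H->R->G->L->G->refl->D->L'->B->R'->A->plug->A
Char 5 ('H'): step: R->6, L=4; H->plug->H->R->A->L->E->refl->F->L'->D->R'->A->plug->A
Final: ciphertext=ACHAA, RIGHT=6, LEFT=4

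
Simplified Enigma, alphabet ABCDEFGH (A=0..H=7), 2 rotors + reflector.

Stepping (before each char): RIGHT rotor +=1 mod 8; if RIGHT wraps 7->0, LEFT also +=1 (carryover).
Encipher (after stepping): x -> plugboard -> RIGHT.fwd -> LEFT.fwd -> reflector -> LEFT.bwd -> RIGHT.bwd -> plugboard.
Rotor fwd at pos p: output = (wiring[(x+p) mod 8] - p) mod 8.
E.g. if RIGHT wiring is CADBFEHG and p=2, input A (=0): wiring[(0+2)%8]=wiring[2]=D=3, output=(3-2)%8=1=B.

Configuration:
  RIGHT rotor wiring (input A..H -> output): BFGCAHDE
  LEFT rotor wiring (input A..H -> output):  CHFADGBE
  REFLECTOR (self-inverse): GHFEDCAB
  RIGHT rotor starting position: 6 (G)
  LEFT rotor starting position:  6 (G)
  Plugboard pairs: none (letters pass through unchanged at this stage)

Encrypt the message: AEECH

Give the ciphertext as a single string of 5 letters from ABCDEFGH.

Char 1 ('A'): step: R->7, L=6; A->plug->A->R->F->L->C->refl->F->L'->G->R'->C->plug->C
Char 2 ('E'): step: R->0, L->7 (L advanced); E->plug->E->R->A->L->F->refl->C->L'->H->R'->F->plug->F
Char 3 ('E'): step: R->1, L=7; E->plug->E->R->G->L->H->refl->B->L'->E->R'->A->plug->A
Char 4 ('C'): step: R->2, L=7; C->plug->C->R->G->L->H->refl->B->L'->E->R'->A->plug->A
Char 5 ('H'): step: R->3, L=7; H->plug->H->R->D->L->G->refl->A->L'->C->R'->G->plug->G

Answer: CFAAG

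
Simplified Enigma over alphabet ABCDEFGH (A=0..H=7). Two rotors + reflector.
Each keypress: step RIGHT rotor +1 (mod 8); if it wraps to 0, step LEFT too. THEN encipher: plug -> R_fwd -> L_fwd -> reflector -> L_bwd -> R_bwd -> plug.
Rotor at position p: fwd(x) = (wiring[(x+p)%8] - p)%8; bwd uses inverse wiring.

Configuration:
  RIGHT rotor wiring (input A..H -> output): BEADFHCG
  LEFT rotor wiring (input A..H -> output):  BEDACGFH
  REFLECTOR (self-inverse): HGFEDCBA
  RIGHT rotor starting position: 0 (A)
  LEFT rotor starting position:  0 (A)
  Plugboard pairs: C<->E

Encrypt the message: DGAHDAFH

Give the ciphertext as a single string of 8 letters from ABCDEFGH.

Char 1 ('D'): step: R->1, L=0; D->plug->D->R->E->L->C->refl->F->L'->G->R'->E->plug->C
Char 2 ('G'): step: R->2, L=0; G->plug->G->R->H->L->H->refl->A->L'->D->R'->C->plug->E
Char 3 ('A'): step: R->3, L=0; A->plug->A->R->A->L->B->refl->G->L'->F->R'->H->plug->H
Char 4 ('H'): step: R->4, L=0; H->plug->H->R->H->L->H->refl->A->L'->D->R'->B->plug->B
Char 5 ('D'): step: R->5, L=0; D->plug->D->R->E->L->C->refl->F->L'->G->R'->G->plug->G
Char 6 ('A'): step: R->6, L=0; A->plug->A->R->E->L->C->refl->F->L'->G->R'->D->plug->D
Char 7 ('F'): step: R->7, L=0; F->plug->F->R->G->L->F->refl->C->L'->E->R'->E->plug->C
Char 8 ('H'): step: R->0, L->1 (L advanced); H->plug->H->R->G->L->G->refl->B->L'->D->R'->D->plug->D

Answer: CEHBGDCD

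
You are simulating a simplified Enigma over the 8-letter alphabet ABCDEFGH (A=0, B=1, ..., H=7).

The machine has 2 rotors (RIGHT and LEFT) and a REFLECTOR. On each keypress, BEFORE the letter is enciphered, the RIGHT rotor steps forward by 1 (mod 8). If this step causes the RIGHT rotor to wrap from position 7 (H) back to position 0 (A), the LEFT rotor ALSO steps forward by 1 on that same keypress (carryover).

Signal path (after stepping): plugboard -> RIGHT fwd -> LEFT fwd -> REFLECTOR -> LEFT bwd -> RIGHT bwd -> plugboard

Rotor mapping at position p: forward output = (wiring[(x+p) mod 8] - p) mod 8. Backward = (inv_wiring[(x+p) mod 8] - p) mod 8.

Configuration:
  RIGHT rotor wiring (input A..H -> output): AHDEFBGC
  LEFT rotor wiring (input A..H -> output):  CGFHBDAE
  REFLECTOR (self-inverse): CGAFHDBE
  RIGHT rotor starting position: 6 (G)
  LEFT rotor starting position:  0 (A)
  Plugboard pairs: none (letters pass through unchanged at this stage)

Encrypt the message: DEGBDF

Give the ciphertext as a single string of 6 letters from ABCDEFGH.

Char 1 ('D'): step: R->7, L=0; D->plug->D->R->E->L->B->refl->G->L'->B->R'->B->plug->B
Char 2 ('E'): step: R->0, L->1 (L advanced); E->plug->E->R->F->L->H->refl->E->L'->B->R'->F->plug->F
Char 3 ('G'): step: R->1, L=1; G->plug->G->R->B->L->E->refl->H->L'->F->R'->F->plug->F
Char 4 ('B'): step: R->2, L=1; B->plug->B->R->C->L->G->refl->B->L'->H->R'->D->plug->D
Char 5 ('D'): step: R->3, L=1; D->plug->D->R->D->L->A->refl->C->L'->E->R'->G->plug->G
Char 6 ('F'): step: R->4, L=1; F->plug->F->R->D->L->A->refl->C->L'->E->R'->E->plug->E

Answer: BFFDGE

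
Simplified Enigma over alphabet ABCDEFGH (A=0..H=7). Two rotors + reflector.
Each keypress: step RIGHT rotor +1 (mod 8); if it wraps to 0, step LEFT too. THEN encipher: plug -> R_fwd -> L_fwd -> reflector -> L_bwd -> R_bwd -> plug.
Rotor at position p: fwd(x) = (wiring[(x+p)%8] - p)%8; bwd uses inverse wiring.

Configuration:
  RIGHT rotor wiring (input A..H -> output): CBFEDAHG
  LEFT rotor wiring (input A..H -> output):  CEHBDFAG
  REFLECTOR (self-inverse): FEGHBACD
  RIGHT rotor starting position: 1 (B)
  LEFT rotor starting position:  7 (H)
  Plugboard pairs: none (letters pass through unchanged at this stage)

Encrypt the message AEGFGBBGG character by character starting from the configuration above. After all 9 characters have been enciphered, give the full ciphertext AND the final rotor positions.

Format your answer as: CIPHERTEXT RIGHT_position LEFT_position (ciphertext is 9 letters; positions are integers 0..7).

Char 1 ('A'): step: R->2, L=7; A->plug->A->R->D->L->A->refl->F->L'->C->R'->B->plug->B
Char 2 ('E'): step: R->3, L=7; E->plug->E->R->D->L->A->refl->F->L'->C->R'->H->plug->H
Char 3 ('G'): step: R->4, L=7; G->plug->G->R->B->L->D->refl->H->L'->A->R'->H->plug->H
Char 4 ('F'): step: R->5, L=7; F->plug->F->R->A->L->H->refl->D->L'->B->R'->C->plug->C
Char 5 ('G'): step: R->6, L=7; G->plug->G->R->F->L->E->refl->B->L'->H->R'->E->plug->E
Char 6 ('B'): step: R->7, L=7; B->plug->B->R->D->L->A->refl->F->L'->C->R'->C->plug->C
Char 7 ('B'): step: R->0, L->0 (L advanced); B->plug->B->R->B->L->E->refl->B->L'->D->R'->E->plug->E
Char 8 ('G'): step: R->1, L=0; G->plug->G->R->F->L->F->refl->A->L'->G->R'->F->plug->F
Char 9 ('G'): step: R->2, L=0; G->plug->G->R->A->L->C->refl->G->L'->H->R'->H->plug->H
Final: ciphertext=BHHCECEFH, RIGHT=2, LEFT=0

Answer: BHHCECEFH 2 0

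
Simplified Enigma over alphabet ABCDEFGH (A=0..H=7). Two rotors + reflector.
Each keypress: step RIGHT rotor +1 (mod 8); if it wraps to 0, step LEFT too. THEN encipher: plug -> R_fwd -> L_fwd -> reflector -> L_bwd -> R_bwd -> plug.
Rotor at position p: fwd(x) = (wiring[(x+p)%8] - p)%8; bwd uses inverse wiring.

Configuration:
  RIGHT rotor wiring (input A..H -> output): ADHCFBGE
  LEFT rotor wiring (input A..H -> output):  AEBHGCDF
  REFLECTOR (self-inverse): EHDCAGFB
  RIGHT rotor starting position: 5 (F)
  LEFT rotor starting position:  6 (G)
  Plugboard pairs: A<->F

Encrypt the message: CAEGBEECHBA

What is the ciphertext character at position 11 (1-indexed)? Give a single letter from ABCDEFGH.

Char 1 ('C'): step: R->6, L=6; C->plug->C->R->C->L->C->refl->D->L'->E->R'->F->plug->A
Char 2 ('A'): step: R->7, L=6; A->plug->F->R->G->L->A->refl->E->L'->H->R'->H->plug->H
Char 3 ('E'): step: R->0, L->7 (L advanced); E->plug->E->R->F->L->H->refl->B->L'->B->R'->F->plug->A
Char 4 ('G'): step: R->1, L=7; G->plug->G->R->D->L->C->refl->D->L'->G->R'->B->plug->B
Char 5 ('B'): step: R->2, L=7; B->plug->B->R->A->L->G->refl->F->L'->C->R'->F->plug->A
Char 6 ('E'): step: R->3, L=7; E->plug->E->R->B->L->B->refl->H->L'->F->R'->F->plug->A
Char 7 ('E'): step: R->4, L=7; E->plug->E->R->E->L->A->refl->E->L'->H->R'->F->plug->A
Char 8 ('C'): step: R->5, L=7; C->plug->C->R->H->L->E->refl->A->L'->E->R'->A->plug->F
Char 9 ('H'): step: R->6, L=7; H->plug->H->R->D->L->C->refl->D->L'->G->R'->B->plug->B
Char 10 ('B'): step: R->7, L=7; B->plug->B->R->B->L->B->refl->H->L'->F->R'->A->plug->F
Char 11 ('A'): step: R->0, L->0 (L advanced); A->plug->F->R->B->L->E->refl->A->L'->A->R'->A->plug->F

F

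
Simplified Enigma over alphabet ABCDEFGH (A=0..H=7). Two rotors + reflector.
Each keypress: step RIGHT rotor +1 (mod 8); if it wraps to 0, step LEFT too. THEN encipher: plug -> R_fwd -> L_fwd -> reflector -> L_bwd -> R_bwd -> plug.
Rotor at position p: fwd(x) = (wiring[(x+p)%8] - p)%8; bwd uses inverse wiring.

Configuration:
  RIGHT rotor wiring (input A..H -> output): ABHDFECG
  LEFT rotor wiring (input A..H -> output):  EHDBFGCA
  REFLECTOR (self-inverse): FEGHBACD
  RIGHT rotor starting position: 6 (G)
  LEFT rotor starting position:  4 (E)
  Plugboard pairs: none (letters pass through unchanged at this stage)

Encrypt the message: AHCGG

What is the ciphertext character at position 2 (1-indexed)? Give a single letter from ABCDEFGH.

Char 1 ('A'): step: R->7, L=4; A->plug->A->R->H->L->F->refl->A->L'->E->R'->E->plug->E
Char 2 ('H'): step: R->0, L->5 (L advanced); H->plug->H->R->G->L->E->refl->B->L'->A->R'->A->plug->A

A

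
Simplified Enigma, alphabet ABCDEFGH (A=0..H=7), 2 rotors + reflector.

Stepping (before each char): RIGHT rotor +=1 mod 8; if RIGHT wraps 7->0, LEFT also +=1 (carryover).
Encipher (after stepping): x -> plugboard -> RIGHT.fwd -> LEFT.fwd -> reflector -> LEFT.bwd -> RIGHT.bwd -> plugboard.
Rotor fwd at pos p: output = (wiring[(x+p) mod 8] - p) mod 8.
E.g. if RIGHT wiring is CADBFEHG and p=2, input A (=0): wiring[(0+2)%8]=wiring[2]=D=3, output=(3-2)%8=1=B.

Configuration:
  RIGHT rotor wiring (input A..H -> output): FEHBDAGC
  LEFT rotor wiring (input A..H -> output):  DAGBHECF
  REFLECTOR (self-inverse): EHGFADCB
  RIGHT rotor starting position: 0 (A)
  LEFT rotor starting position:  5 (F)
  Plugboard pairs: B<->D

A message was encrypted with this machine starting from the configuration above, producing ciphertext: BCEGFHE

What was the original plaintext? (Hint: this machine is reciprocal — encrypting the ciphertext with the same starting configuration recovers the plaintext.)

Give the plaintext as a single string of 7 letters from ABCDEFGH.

Answer: DEBAHBD

Derivation:
Char 1 ('B'): step: R->1, L=5; B->plug->D->R->C->L->A->refl->E->L'->G->R'->B->plug->D
Char 2 ('C'): step: R->2, L=5; C->plug->C->R->B->L->F->refl->D->L'->E->R'->E->plug->E
Char 3 ('E'): step: R->3, L=5; E->plug->E->R->H->L->C->refl->G->L'->D->R'->D->plug->B
Char 4 ('G'): step: R->4, L=5; G->plug->G->R->D->L->G->refl->C->L'->H->R'->A->plug->A
Char 5 ('F'): step: R->5, L=5; F->plug->F->R->C->L->A->refl->E->L'->G->R'->H->plug->H
Char 6 ('H'): step: R->6, L=5; H->plug->H->R->C->L->A->refl->E->L'->G->R'->D->plug->B
Char 7 ('E'): step: R->7, L=5; E->plug->E->R->C->L->A->refl->E->L'->G->R'->B->plug->D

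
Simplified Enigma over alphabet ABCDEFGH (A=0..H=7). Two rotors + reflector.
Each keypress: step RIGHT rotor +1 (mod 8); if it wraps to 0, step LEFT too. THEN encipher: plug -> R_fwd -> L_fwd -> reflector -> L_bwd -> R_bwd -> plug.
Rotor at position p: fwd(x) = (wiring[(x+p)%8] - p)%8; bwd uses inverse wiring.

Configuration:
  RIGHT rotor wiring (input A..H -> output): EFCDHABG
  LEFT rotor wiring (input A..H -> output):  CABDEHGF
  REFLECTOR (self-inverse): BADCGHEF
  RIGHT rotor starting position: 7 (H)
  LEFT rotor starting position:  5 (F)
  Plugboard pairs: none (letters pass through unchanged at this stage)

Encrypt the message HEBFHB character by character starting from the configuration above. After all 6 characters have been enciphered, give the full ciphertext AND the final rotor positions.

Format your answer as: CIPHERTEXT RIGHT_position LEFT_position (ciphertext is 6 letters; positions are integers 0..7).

Answer: CFCCEA 5 6

Derivation:
Char 1 ('H'): step: R->0, L->6 (L advanced); H->plug->H->R->G->L->G->refl->E->L'->C->R'->C->plug->C
Char 2 ('E'): step: R->1, L=6; E->plug->E->R->H->L->B->refl->A->L'->A->R'->F->plug->F
Char 3 ('B'): step: R->2, L=6; B->plug->B->R->B->L->H->refl->F->L'->F->R'->C->plug->C
Char 4 ('F'): step: R->3, L=6; F->plug->F->R->B->L->H->refl->F->L'->F->R'->C->plug->C
Char 5 ('H'): step: R->4, L=6; H->plug->H->R->H->L->B->refl->A->L'->A->R'->E->plug->E
Char 6 ('B'): step: R->5, L=6; B->plug->B->R->E->L->D->refl->C->L'->D->R'->A->plug->A
Final: ciphertext=CFCCEA, RIGHT=5, LEFT=6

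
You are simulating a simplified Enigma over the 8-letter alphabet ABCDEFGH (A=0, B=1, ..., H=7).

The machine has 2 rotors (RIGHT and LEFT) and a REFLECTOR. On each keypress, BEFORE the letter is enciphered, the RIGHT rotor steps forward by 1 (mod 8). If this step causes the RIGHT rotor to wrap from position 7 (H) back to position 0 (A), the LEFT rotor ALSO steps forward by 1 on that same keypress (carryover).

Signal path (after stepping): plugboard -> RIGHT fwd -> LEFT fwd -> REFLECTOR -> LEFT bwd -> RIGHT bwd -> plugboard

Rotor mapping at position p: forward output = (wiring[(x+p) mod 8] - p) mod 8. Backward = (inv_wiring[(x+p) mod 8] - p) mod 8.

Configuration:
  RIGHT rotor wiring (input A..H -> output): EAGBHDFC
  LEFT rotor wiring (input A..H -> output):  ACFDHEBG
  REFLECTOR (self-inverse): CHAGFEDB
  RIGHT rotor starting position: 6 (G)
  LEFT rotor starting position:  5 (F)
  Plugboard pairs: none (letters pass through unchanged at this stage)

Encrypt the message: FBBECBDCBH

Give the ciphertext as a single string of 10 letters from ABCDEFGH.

Char 1 ('F'): step: R->7, L=5; F->plug->F->R->A->L->H->refl->B->L'->C->R'->E->plug->E
Char 2 ('B'): step: R->0, L->6 (L advanced); B->plug->B->R->A->L->D->refl->G->L'->H->R'->E->plug->E
Char 3 ('B'): step: R->1, L=6; B->plug->B->R->F->L->F->refl->E->L'->D->R'->H->plug->H
Char 4 ('E'): step: R->2, L=6; E->plug->E->R->D->L->E->refl->F->L'->F->R'->C->plug->C
Char 5 ('C'): step: R->3, L=6; C->plug->C->R->A->L->D->refl->G->L'->H->R'->E->plug->E
Char 6 ('B'): step: R->4, L=6; B->plug->B->R->H->L->G->refl->D->L'->A->R'->E->plug->E
Char 7 ('D'): step: R->5, L=6; D->plug->D->R->H->L->G->refl->D->L'->A->R'->B->plug->B
Char 8 ('C'): step: R->6, L=6; C->plug->C->R->G->L->B->refl->H->L'->E->R'->B->plug->B
Char 9 ('B'): step: R->7, L=6; B->plug->B->R->F->L->F->refl->E->L'->D->R'->A->plug->A
Char 10 ('H'): step: R->0, L->7 (L advanced); H->plug->H->R->C->L->D->refl->G->L'->D->R'->F->plug->F

Answer: EEHCEEBBAF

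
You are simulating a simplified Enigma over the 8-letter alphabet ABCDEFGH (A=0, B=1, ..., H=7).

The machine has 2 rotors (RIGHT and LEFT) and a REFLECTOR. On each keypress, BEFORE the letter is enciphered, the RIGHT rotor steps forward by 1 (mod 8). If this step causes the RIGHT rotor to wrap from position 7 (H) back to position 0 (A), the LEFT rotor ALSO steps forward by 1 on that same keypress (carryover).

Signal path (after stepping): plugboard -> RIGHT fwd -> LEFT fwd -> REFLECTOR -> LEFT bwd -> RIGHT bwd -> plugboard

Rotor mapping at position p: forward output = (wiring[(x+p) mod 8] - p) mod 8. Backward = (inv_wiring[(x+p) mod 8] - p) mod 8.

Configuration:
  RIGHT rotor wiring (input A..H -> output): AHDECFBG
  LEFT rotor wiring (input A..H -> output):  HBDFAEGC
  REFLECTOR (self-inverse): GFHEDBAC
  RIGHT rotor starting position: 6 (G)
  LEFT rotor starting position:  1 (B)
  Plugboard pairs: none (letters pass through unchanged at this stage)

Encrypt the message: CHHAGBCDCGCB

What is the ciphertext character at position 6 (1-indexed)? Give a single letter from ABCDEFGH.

Char 1 ('C'): step: R->7, L=1; C->plug->C->R->A->L->A->refl->G->L'->H->R'->A->plug->A
Char 2 ('H'): step: R->0, L->2 (L advanced); H->plug->H->R->G->L->F->refl->B->L'->A->R'->A->plug->A
Char 3 ('H'): step: R->1, L=2; H->plug->H->R->H->L->H->refl->C->L'->D->R'->C->plug->C
Char 4 ('A'): step: R->2, L=2; A->plug->A->R->B->L->D->refl->E->L'->E->R'->F->plug->F
Char 5 ('G'): step: R->3, L=2; G->plug->G->R->E->L->E->refl->D->L'->B->R'->A->plug->A
Char 6 ('B'): step: R->4, L=2; B->plug->B->R->B->L->D->refl->E->L'->E->R'->E->plug->E

E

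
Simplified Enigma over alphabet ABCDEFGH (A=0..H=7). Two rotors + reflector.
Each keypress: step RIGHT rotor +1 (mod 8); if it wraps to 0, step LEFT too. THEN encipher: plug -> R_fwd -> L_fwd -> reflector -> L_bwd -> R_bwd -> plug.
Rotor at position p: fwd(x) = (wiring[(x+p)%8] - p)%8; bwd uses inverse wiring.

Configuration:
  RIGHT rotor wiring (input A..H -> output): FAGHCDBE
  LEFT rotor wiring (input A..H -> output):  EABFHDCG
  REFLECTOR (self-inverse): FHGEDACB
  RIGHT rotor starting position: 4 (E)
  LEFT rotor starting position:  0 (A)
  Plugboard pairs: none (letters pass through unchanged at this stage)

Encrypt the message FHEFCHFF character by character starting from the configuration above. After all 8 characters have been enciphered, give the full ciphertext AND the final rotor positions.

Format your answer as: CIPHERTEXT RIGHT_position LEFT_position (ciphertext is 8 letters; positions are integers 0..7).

Answer: EEAHDDBH 4 1

Derivation:
Char 1 ('F'): step: R->5, L=0; F->plug->F->R->B->L->A->refl->F->L'->D->R'->E->plug->E
Char 2 ('H'): step: R->6, L=0; H->plug->H->R->F->L->D->refl->E->L'->A->R'->E->plug->E
Char 3 ('E'): step: R->7, L=0; E->plug->E->R->A->L->E->refl->D->L'->F->R'->A->plug->A
Char 4 ('F'): step: R->0, L->1 (L advanced); F->plug->F->R->D->L->G->refl->C->L'->E->R'->H->plug->H
Char 5 ('C'): step: R->1, L=1; C->plug->C->R->G->L->F->refl->A->L'->B->R'->D->plug->D
Char 6 ('H'): step: R->2, L=1; H->plug->H->R->G->L->F->refl->A->L'->B->R'->D->plug->D
Char 7 ('F'): step: R->3, L=1; F->plug->F->R->C->L->E->refl->D->L'->H->R'->B->plug->B
Char 8 ('F'): step: R->4, L=1; F->plug->F->R->E->L->C->refl->G->L'->D->R'->H->plug->H
Final: ciphertext=EEAHDDBH, RIGHT=4, LEFT=1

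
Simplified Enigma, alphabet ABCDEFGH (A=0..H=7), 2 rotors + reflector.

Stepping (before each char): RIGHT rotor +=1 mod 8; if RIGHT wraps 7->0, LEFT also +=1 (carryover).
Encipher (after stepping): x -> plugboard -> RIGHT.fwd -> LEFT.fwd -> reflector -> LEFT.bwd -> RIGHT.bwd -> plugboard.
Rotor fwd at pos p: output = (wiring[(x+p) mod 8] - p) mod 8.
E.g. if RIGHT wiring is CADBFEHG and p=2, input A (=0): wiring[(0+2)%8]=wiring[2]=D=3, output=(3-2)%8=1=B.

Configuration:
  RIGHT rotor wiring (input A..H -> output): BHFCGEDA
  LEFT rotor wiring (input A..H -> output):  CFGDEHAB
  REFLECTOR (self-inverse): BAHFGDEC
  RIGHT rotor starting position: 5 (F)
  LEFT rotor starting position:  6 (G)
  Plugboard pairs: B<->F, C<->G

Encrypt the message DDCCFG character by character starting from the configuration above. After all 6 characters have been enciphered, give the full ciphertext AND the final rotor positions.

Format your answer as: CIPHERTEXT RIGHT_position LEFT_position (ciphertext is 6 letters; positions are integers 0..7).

Char 1 ('D'): step: R->6, L=6; D->plug->D->R->B->L->D->refl->F->L'->F->R'->A->plug->A
Char 2 ('D'): step: R->7, L=6; D->plug->D->R->G->L->G->refl->E->L'->C->R'->B->plug->F
Char 3 ('C'): step: R->0, L->7 (L advanced); C->plug->G->R->D->L->H->refl->C->L'->A->R'->H->plug->H
Char 4 ('C'): step: R->1, L=7; C->plug->G->R->H->L->B->refl->A->L'->G->R'->A->plug->A
Char 5 ('F'): step: R->2, L=7; F->plug->B->R->A->L->C->refl->H->L'->D->R'->A->plug->A
Char 6 ('G'): step: R->3, L=7; G->plug->C->R->B->L->D->refl->F->L'->F->R'->E->plug->E
Final: ciphertext=AFHAAE, RIGHT=3, LEFT=7

Answer: AFHAAE 3 7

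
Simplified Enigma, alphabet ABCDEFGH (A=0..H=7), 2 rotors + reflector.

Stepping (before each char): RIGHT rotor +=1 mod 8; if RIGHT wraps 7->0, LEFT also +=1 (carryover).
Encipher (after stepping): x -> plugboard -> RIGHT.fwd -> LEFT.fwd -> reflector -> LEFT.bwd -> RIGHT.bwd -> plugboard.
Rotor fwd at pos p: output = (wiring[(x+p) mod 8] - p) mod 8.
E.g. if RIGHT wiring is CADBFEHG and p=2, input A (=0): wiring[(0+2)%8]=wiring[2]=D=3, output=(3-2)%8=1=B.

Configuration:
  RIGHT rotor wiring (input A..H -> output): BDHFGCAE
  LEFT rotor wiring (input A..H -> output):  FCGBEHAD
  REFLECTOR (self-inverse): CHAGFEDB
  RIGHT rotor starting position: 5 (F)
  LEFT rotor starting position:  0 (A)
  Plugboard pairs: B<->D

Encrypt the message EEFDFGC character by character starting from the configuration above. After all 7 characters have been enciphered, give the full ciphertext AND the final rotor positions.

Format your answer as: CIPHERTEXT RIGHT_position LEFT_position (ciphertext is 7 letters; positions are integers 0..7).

Char 1 ('E'): step: R->6, L=0; E->plug->E->R->B->L->C->refl->A->L'->G->R'->B->plug->D
Char 2 ('E'): step: R->7, L=0; E->plug->E->R->G->L->A->refl->C->L'->B->R'->H->plug->H
Char 3 ('F'): step: R->0, L->1 (L advanced); F->plug->F->R->C->L->A->refl->C->L'->G->R'->E->plug->E
Char 4 ('D'): step: R->1, L=1; D->plug->B->R->G->L->C->refl->A->L'->C->R'->A->plug->A
Char 5 ('F'): step: R->2, L=1; F->plug->F->R->C->L->A->refl->C->L'->G->R'->E->plug->E
Char 6 ('G'): step: R->3, L=1; G->plug->G->R->A->L->B->refl->H->L'->F->R'->D->plug->B
Char 7 ('C'): step: R->4, L=1; C->plug->C->R->E->L->G->refl->D->L'->D->R'->G->plug->G
Final: ciphertext=DHEAEBG, RIGHT=4, LEFT=1

Answer: DHEAEBG 4 1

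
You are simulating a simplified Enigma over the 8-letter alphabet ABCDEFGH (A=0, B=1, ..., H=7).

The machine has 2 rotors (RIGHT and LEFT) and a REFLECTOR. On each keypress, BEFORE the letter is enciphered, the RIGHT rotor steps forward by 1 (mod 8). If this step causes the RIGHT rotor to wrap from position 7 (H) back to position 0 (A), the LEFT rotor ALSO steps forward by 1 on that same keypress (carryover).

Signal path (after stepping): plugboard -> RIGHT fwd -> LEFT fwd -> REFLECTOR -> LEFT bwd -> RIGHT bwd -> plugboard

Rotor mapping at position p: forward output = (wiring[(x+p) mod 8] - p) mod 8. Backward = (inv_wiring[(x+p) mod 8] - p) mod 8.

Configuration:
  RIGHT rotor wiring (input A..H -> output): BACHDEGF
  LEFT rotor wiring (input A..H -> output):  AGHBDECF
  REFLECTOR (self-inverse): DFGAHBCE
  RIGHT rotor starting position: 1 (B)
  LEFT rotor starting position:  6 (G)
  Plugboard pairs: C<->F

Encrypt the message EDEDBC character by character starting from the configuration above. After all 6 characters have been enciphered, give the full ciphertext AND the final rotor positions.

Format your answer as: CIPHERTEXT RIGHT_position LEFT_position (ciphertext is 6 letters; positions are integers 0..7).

Answer: HGHHDA 7 6

Derivation:
Char 1 ('E'): step: R->2, L=6; E->plug->E->R->E->L->B->refl->F->L'->G->R'->H->plug->H
Char 2 ('D'): step: R->3, L=6; D->plug->D->R->D->L->A->refl->D->L'->F->R'->G->plug->G
Char 3 ('E'): step: R->4, L=6; E->plug->E->R->F->L->D->refl->A->L'->D->R'->H->plug->H
Char 4 ('D'): step: R->5, L=6; D->plug->D->R->E->L->B->refl->F->L'->G->R'->H->plug->H
Char 5 ('B'): step: R->6, L=6; B->plug->B->R->H->L->G->refl->C->L'->C->R'->D->plug->D
Char 6 ('C'): step: R->7, L=6; C->plug->F->R->E->L->B->refl->F->L'->G->R'->A->plug->A
Final: ciphertext=HGHHDA, RIGHT=7, LEFT=6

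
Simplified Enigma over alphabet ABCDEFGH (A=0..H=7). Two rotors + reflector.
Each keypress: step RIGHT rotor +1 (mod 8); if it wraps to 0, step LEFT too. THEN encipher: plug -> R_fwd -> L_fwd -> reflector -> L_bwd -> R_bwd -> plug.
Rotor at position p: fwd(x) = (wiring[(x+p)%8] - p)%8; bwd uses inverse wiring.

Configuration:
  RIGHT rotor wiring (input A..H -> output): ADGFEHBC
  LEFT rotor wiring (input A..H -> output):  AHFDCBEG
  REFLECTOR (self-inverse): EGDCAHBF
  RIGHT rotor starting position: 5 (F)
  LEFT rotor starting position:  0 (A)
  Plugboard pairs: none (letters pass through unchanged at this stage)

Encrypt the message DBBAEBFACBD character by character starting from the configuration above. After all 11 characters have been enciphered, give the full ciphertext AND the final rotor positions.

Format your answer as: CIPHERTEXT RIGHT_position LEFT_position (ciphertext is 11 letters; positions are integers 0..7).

Char 1 ('D'): step: R->6, L=0; D->plug->D->R->F->L->B->refl->G->L'->H->R'->F->plug->F
Char 2 ('B'): step: R->7, L=0; B->plug->B->R->B->L->H->refl->F->L'->C->R'->H->plug->H
Char 3 ('B'): step: R->0, L->1 (L advanced); B->plug->B->R->D->L->B->refl->G->L'->A->R'->A->plug->A
Char 4 ('A'): step: R->1, L=1; A->plug->A->R->C->L->C->refl->D->L'->F->R'->B->plug->B
Char 5 ('E'): step: R->2, L=1; E->plug->E->R->H->L->H->refl->F->L'->G->R'->G->plug->G
Char 6 ('B'): step: R->3, L=1; B->plug->B->R->B->L->E->refl->A->L'->E->R'->C->plug->C
Char 7 ('F'): step: R->4, L=1; F->plug->F->R->H->L->H->refl->F->L'->G->R'->D->plug->D
Char 8 ('A'): step: R->5, L=1; A->plug->A->R->C->L->C->refl->D->L'->F->R'->C->plug->C
Char 9 ('C'): step: R->6, L=1; C->plug->C->R->C->L->C->refl->D->L'->F->R'->D->plug->D
Char 10 ('B'): step: R->7, L=1; B->plug->B->R->B->L->E->refl->A->L'->E->R'->C->plug->C
Char 11 ('D'): step: R->0, L->2 (L advanced); D->plug->D->R->F->L->E->refl->A->L'->C->R'->H->plug->H
Final: ciphertext=FHABGCDCDCH, RIGHT=0, LEFT=2

Answer: FHABGCDCDCH 0 2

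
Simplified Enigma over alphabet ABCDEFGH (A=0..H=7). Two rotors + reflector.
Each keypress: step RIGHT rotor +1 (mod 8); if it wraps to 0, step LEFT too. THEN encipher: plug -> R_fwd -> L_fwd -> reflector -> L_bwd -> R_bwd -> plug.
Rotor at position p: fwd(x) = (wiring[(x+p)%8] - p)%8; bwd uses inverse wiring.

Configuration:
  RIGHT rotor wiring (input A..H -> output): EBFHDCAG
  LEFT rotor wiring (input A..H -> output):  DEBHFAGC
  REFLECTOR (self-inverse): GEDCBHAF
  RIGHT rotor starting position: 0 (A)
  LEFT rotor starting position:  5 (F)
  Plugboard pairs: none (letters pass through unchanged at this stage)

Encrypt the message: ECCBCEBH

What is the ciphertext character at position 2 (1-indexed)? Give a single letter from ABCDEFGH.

Char 1 ('E'): step: R->1, L=5; E->plug->E->R->B->L->B->refl->E->L'->F->R'->G->plug->G
Char 2 ('C'): step: R->2, L=5; C->plug->C->R->B->L->B->refl->E->L'->F->R'->B->plug->B

B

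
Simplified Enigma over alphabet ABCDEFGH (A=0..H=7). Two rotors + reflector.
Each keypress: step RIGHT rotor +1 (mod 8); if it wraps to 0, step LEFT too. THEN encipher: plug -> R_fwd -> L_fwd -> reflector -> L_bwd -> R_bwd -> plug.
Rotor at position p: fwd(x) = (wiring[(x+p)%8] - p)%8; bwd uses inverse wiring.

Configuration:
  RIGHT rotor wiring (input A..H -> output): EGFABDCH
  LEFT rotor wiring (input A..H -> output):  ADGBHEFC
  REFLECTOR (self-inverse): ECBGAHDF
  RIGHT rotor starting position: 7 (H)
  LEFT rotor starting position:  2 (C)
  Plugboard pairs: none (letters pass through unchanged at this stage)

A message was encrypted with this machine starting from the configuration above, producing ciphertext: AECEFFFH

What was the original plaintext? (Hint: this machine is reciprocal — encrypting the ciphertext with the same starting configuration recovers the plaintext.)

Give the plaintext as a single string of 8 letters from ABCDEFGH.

Answer: CHEADDGF

Derivation:
Char 1 ('A'): step: R->0, L->3 (L advanced); A->plug->A->R->E->L->H->refl->F->L'->F->R'->C->plug->C
Char 2 ('E'): step: R->1, L=3; E->plug->E->R->C->L->B->refl->C->L'->D->R'->H->plug->H
Char 3 ('C'): step: R->2, L=3; C->plug->C->R->H->L->D->refl->G->L'->A->R'->E->plug->E
Char 4 ('E'): step: R->3, L=3; E->plug->E->R->E->L->H->refl->F->L'->F->R'->A->plug->A
Char 5 ('F'): step: R->4, L=3; F->plug->F->R->C->L->B->refl->C->L'->D->R'->D->plug->D
Char 6 ('F'): step: R->5, L=3; F->plug->F->R->A->L->G->refl->D->L'->H->R'->D->plug->D
Char 7 ('F'): step: R->6, L=3; F->plug->F->R->C->L->B->refl->C->L'->D->R'->G->plug->G
Char 8 ('H'): step: R->7, L=3; H->plug->H->R->D->L->C->refl->B->L'->C->R'->F->plug->F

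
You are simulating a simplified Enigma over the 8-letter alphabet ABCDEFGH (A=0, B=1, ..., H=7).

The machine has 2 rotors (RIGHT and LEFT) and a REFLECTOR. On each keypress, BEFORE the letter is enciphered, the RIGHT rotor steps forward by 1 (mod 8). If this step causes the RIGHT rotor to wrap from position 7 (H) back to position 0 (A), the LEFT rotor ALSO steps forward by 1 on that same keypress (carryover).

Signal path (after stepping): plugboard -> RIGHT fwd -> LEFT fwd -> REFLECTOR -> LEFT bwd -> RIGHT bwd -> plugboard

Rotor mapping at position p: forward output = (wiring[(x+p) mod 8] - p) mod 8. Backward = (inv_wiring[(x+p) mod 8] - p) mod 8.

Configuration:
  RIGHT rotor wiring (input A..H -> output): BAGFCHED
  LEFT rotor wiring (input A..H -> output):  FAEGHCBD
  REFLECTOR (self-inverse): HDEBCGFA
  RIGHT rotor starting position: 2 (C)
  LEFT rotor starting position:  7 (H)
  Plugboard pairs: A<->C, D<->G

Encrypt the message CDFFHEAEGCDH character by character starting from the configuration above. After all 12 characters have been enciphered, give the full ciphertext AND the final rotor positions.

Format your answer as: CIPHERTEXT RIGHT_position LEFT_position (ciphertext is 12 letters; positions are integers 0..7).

Char 1 ('C'): step: R->3, L=7; C->plug->A->R->C->L->B->refl->D->L'->G->R'->F->plug->F
Char 2 ('D'): step: R->4, L=7; D->plug->G->R->C->L->B->refl->D->L'->G->R'->A->plug->C
Char 3 ('F'): step: R->5, L=7; F->plug->F->R->B->L->G->refl->F->L'->D->R'->E->plug->E
Char 4 ('F'): step: R->6, L=7; F->plug->F->R->H->L->C->refl->E->L'->A->R'->E->plug->E
Char 5 ('H'): step: R->7, L=7; H->plug->H->R->F->L->A->refl->H->L'->E->R'->A->plug->C
Char 6 ('E'): step: R->0, L->0 (L advanced); E->plug->E->R->C->L->E->refl->C->L'->F->R'->D->plug->G
Char 7 ('A'): step: R->1, L=0; A->plug->C->R->E->L->H->refl->A->L'->B->R'->D->plug->G
Char 8 ('E'): step: R->2, L=0; E->plug->E->R->C->L->E->refl->C->L'->F->R'->D->plug->G
Char 9 ('G'): step: R->3, L=0; G->plug->D->R->B->L->A->refl->H->L'->E->R'->C->plug->A
Char 10 ('C'): step: R->4, L=0; C->plug->A->R->G->L->B->refl->D->L'->H->R'->D->plug->G
Char 11 ('D'): step: R->5, L=0; D->plug->G->R->A->L->F->refl->G->L'->D->R'->E->plug->E
Char 12 ('H'): step: R->6, L=0; H->plug->H->R->B->L->A->refl->H->L'->E->R'->G->plug->D
Final: ciphertext=FCEECGGGAGED, RIGHT=6, LEFT=0

Answer: FCEECGGGAGED 6 0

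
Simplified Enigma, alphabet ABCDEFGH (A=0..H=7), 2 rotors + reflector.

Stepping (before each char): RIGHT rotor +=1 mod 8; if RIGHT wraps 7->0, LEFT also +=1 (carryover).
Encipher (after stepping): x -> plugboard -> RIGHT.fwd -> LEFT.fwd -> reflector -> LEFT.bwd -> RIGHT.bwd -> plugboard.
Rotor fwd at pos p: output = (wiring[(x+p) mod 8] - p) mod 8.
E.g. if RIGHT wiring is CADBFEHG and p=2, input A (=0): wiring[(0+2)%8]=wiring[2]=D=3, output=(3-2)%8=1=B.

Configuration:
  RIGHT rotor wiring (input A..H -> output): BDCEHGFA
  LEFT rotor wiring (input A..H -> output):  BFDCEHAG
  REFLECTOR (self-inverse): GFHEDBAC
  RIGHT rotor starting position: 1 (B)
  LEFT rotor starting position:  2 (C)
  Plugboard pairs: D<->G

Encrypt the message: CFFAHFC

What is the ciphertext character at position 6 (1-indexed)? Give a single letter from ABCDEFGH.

Char 1 ('C'): step: R->2, L=2; C->plug->C->R->F->L->E->refl->D->L'->H->R'->G->plug->D
Char 2 ('F'): step: R->3, L=2; F->plug->F->R->G->L->H->refl->C->L'->C->R'->D->plug->G
Char 3 ('F'): step: R->4, L=2; F->plug->F->R->H->L->D->refl->E->L'->F->R'->E->plug->E
Char 4 ('A'): step: R->5, L=2; A->plug->A->R->B->L->A->refl->G->L'->E->R'->D->plug->G
Char 5 ('H'): step: R->6, L=2; H->plug->H->R->A->L->B->refl->F->L'->D->R'->C->plug->C
Char 6 ('F'): step: R->7, L=2; F->plug->F->R->A->L->B->refl->F->L'->D->R'->D->plug->G

G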